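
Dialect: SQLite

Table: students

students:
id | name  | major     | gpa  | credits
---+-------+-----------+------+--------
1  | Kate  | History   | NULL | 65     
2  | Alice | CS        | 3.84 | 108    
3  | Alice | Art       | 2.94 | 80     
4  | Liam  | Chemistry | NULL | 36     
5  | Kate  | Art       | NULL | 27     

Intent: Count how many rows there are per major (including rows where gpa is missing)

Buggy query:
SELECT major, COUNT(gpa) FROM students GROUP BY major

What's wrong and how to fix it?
Bug: COUNT(gpa) skips NULLs, so groups with missing gpa are undercounted

Fix: Replace COUNT(gpa) with COUNT(*)

Corrected query:
SELECT major, COUNT(*) FROM students GROUP BY major

Result:
major     | COUNT(*)
----------+---------
Art       | 2       
CS        | 1       
Chemistry | 1       
History   | 1       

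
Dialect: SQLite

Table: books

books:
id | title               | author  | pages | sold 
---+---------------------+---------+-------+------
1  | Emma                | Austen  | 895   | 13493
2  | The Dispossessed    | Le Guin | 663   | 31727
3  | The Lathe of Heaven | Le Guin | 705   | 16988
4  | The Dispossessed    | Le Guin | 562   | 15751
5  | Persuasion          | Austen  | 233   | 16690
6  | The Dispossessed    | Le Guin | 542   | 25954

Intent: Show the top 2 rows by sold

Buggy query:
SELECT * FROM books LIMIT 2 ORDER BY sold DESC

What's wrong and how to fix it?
Bug: LIMIT must come after ORDER BY

Fix: Swap the clauses: ORDER BY first, then LIMIT

Corrected query:
SELECT * FROM books ORDER BY sold DESC LIMIT 2

Result:
id | title            | author  | pages | sold 
---+------------------+---------+-------+------
2  | The Dispossessed | Le Guin | 663   | 31727
6  | The Dispossessed | Le Guin | 542   | 25954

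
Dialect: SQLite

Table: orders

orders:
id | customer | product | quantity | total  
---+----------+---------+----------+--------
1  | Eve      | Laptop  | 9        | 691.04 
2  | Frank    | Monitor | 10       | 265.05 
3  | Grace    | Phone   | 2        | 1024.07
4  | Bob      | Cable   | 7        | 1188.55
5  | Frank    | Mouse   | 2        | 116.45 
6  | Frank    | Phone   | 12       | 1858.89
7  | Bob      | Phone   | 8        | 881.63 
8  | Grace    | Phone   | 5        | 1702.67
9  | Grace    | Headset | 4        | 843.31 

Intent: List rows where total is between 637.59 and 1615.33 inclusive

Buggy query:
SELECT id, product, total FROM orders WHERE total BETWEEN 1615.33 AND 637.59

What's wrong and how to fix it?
Bug: The bounds are reversed; BETWEEN a AND b requires a <= b to match anything

Fix: Swap the bounds so the smaller value comes first

Corrected query:
SELECT id, product, total FROM orders WHERE total BETWEEN 637.59 AND 1615.33

Result:
id | product | total  
---+---------+--------
1  | Laptop  | 691.04 
3  | Phone   | 1024.07
4  | Cable   | 1188.55
7  | Phone   | 881.63 
9  | Headset | 843.31 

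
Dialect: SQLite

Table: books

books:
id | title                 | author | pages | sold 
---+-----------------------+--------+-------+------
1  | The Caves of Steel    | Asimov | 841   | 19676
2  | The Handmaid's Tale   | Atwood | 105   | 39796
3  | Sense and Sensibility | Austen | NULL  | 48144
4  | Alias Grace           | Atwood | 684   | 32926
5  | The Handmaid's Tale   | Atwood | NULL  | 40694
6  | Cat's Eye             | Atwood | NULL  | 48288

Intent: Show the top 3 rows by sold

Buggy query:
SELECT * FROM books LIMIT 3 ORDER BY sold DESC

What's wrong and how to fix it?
Bug: ORDER BY cannot follow LIMIT; LIMIT is the final clause

Fix: Swap the clauses: ORDER BY first, then LIMIT

Corrected query:
SELECT * FROM books ORDER BY sold DESC LIMIT 3

Result:
id | title                 | author | pages | sold 
---+-----------------------+--------+-------+------
6  | Cat's Eye             | Atwood | NULL  | 48288
3  | Sense and Sensibility | Austen | NULL  | 48144
5  | The Handmaid's Tale   | Atwood | NULL  | 40694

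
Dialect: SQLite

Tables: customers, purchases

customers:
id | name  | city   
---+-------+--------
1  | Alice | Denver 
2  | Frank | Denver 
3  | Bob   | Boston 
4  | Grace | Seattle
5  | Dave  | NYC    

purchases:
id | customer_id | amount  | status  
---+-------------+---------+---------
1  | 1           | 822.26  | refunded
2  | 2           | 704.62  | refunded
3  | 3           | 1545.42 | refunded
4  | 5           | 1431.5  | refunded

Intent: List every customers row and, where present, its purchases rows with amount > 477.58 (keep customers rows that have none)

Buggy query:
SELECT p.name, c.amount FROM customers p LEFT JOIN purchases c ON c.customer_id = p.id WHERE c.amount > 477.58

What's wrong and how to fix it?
Bug: A WHERE condition on the right-hand table after LEFT JOIN drops unmatched parents

Fix: Move the right-table condition into the ON clause so unmatched parents are kept

Corrected query:
SELECT p.name, c.amount FROM customers p LEFT JOIN purchases c ON c.customer_id = p.id AND c.amount > 477.58

Result:
name  | amount 
------+--------
Alice | 822.26 
Frank | 704.62 
Bob   | 1545.42
Grace | NULL   
Dave  | 1431.5 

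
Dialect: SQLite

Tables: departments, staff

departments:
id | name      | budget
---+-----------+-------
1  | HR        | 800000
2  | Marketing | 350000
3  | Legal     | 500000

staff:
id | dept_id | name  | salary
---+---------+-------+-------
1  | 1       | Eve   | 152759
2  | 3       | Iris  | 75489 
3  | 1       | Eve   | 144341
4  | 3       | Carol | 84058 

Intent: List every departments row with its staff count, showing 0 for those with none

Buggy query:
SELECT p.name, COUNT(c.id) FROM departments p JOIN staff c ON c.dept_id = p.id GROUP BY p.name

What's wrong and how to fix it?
Bug: An inner join excludes parents with zero children

Fix: Use LEFT JOIN so parents without children still appear (COUNT(c.id) gives 0)

Corrected query:
SELECT p.name, COUNT(c.id) FROM departments p LEFT JOIN staff c ON c.dept_id = p.id GROUP BY p.name

Result:
name      | COUNT(c.id)
----------+------------
HR        | 2          
Legal     | 2          
Marketing | 0          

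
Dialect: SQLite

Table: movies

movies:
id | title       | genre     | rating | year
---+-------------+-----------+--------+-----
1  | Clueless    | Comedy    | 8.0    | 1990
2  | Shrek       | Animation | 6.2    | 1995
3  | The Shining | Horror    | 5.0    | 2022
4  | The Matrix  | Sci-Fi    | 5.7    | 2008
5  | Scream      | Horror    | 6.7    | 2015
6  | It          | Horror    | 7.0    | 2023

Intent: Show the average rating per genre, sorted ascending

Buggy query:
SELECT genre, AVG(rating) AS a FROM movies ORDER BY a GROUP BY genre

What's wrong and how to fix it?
Bug: GROUP BY must precede ORDER BY

Fix: Move ORDER BY to the end, after GROUP BY

Corrected query:
SELECT genre, AVG(rating) AS a FROM movies GROUP BY genre ORDER BY a

Result:
genre     | a       
----------+---------
Sci-Fi    | 5.7     
Animation | 6.2     
Horror    | 6.233333
Comedy    | 8       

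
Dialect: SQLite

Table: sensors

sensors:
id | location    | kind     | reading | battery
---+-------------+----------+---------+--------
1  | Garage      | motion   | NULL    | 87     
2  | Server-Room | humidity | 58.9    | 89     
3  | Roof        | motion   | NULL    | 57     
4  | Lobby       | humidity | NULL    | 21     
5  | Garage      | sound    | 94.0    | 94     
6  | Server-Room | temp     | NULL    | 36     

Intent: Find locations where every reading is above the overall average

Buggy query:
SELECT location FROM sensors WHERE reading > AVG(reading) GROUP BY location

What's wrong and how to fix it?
Bug: AVG() is an aggregate; it can't sit directly in WHERE

Fix: Compute the overall average in a scalar subquery and compare each group's MIN against it in HAVING

Corrected query:
SELECT location FROM sensors GROUP BY location HAVING MIN(reading) > (SELECT AVG(reading) FROM sensors)

Result:
location
--------
Garage  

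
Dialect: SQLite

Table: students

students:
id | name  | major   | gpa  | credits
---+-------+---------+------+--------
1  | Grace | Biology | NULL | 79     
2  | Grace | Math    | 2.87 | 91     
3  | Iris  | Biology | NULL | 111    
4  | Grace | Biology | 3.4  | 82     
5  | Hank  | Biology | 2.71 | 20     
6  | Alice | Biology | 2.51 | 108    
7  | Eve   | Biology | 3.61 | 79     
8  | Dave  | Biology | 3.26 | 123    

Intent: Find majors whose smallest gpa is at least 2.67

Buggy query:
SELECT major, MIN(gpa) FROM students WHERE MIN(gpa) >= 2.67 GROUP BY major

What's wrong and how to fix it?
Bug: Aggregates like MIN are computed per group after WHERE runs

Fix: Replace WHERE with HAVING after the GROUP BY

Corrected query:
SELECT major, MIN(gpa) FROM students GROUP BY major HAVING MIN(gpa) >= 2.67

Result:
major | MIN(gpa)
------+---------
Math  | 2.87    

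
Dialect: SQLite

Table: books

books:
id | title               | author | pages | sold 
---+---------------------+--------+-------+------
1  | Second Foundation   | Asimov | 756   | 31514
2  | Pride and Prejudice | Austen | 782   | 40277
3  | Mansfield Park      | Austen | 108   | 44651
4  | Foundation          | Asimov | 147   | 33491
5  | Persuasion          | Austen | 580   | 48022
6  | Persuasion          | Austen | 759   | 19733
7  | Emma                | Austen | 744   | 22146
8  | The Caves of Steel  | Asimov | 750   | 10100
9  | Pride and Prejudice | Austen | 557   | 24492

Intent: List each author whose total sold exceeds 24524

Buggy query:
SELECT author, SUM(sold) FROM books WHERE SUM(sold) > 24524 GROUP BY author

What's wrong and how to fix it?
Bug: Aggregate functions cannot appear in a WHERE clause

Fix: Move the aggregate condition to a HAVING clause

Corrected query:
SELECT author, SUM(sold) FROM books GROUP BY author HAVING SUM(sold) > 24524

Result:
author | SUM(sold)
-------+----------
Asimov | 75105    
Austen | 199321   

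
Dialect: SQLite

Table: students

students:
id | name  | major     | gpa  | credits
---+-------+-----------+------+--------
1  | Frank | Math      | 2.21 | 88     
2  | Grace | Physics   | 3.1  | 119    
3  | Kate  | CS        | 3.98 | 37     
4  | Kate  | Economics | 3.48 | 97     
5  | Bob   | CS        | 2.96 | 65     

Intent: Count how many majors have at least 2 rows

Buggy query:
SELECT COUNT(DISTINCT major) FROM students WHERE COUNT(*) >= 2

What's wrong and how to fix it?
Bug: WHERE filters individual rows, not groups, so a group-level COUNT is invalid there

Fix: Group first with HAVING COUNT(*) >= 2, then COUNT the resulting groups

Corrected query:
SELECT COUNT(*) FROM (SELECT major FROM students GROUP BY major HAVING COUNT(*) >= 2)

Result:
COUNT(*)
--------
1       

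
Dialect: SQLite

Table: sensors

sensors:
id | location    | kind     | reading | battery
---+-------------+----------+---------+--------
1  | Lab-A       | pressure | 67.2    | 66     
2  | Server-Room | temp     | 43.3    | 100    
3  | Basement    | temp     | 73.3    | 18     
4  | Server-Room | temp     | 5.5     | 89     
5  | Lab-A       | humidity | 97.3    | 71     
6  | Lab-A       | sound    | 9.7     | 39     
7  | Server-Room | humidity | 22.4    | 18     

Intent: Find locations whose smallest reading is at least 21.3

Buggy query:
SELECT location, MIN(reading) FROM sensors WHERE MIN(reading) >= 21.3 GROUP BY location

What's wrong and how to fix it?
Bug: MIN() in WHERE is a misuse of aggregate

Fix: Use HAVING for the per-group MIN condition

Corrected query:
SELECT location, MIN(reading) FROM sensors GROUP BY location HAVING MIN(reading) >= 21.3

Result:
location | MIN(reading)
---------+-------------
Basement | 73.3        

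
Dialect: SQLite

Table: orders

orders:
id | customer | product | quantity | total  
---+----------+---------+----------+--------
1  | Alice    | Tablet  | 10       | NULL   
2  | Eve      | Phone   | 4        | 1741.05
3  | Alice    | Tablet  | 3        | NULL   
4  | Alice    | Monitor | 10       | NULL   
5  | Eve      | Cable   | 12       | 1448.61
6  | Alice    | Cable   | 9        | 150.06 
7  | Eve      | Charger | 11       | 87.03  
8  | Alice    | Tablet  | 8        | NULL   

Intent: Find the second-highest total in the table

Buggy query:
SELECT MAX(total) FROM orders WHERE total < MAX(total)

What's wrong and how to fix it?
Bug: MAX(total) on the right of the comparison is an aggregate-in-WHERE error

Fix: Put the inner MAX in a scalar subquery

Corrected query:
SELECT MAX(total) FROM orders WHERE total < (SELECT MAX(total) FROM orders)

Result:
MAX(total)
----------
1448.61   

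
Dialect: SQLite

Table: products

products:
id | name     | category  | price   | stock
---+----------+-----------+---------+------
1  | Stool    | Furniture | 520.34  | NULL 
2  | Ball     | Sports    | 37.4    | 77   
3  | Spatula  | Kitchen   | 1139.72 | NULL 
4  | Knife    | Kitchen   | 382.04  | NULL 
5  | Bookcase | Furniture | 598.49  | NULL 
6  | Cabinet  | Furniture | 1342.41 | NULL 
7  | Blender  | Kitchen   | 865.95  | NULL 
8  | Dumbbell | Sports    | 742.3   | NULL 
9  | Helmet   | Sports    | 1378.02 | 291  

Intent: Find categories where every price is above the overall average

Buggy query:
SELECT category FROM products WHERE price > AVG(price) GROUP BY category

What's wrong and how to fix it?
Bug: AVG() is an aggregate; it can't sit directly in WHERE

Fix: Compute the overall average in a scalar subquery and compare each group's MIN against it in HAVING

Corrected query:
SELECT category FROM products GROUP BY category HAVING MIN(price) > (SELECT AVG(price) FROM products)

Result:
(no rows)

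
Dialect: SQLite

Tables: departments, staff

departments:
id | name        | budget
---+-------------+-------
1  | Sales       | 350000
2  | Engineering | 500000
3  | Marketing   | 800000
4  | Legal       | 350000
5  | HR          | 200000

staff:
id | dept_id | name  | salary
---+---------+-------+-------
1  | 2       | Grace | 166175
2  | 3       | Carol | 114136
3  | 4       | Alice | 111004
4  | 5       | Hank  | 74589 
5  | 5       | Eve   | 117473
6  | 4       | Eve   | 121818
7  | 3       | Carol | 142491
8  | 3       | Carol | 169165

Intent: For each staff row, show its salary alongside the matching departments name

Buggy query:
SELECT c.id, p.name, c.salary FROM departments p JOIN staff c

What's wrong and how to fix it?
Bug: JOIN with no ON clause produces a cartesian product; every staff row pairs with every departments row

Fix: Specify the join condition linking the foreign key to the parent id

Corrected query:
SELECT c.id, p.name, c.salary FROM departments p JOIN staff c ON c.dept_id = p.id

Result:
id | name        | salary
---+-------------+-------
1  | Engineering | 166175
2  | Marketing   | 114136
3  | Legal       | 111004
4  | HR          | 74589 
5  | HR          | 117473
6  | Legal       | 121818
7  | Marketing   | 142491
8  | Marketing   | 169165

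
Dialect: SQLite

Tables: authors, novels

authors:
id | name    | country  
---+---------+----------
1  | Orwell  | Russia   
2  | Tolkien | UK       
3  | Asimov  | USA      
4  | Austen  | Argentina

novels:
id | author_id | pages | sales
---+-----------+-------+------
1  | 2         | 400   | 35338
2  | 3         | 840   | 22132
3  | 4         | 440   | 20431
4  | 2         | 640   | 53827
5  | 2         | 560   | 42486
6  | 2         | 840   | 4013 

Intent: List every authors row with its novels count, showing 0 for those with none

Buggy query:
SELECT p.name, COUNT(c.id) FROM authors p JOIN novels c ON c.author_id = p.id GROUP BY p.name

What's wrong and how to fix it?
Bug: INNER JOIN drops authors rows that have no matching novels rows

Fix: Use LEFT JOIN so parents without children still appear (COUNT(c.id) gives 0)

Corrected query:
SELECT p.name, COUNT(c.id) FROM authors p LEFT JOIN novels c ON c.author_id = p.id GROUP BY p.name

Result:
name    | COUNT(c.id)
--------+------------
Asimov  | 1          
Austen  | 1          
Orwell  | 0          
Tolkien | 4          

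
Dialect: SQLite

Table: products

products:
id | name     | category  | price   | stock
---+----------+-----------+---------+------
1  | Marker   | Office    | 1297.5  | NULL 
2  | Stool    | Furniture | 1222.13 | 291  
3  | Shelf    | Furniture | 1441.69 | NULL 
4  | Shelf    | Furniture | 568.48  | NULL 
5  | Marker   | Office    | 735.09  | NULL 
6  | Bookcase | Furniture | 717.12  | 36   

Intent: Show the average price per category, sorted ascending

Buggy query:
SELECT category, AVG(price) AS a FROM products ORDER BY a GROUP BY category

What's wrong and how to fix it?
Bug: GROUP BY must precede ORDER BY

Fix: Move ORDER BY to the end, after GROUP BY

Corrected query:
SELECT category, AVG(price) AS a FROM products GROUP BY category ORDER BY a

Result:
category  | a       
----------+---------
Furniture | 987.355 
Office    | 1016.295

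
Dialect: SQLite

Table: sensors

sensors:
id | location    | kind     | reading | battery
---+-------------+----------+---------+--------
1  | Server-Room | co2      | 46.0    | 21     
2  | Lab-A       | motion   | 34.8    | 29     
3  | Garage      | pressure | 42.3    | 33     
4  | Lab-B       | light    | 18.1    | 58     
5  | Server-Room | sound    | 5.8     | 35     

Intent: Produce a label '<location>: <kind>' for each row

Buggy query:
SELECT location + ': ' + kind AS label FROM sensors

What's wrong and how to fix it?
Bug: '+' is numeric addition; on text columns SQLite converts them to 0 instead of concatenating

Fix: Replace + with || to concatenate text

Corrected query:
SELECT location || ': ' || kind AS label FROM sensors

Result:
label             
------------------
Server-Room: co2  
Lab-A: motion     
Garage: pressure  
Lab-B: light      
Server-Room: sound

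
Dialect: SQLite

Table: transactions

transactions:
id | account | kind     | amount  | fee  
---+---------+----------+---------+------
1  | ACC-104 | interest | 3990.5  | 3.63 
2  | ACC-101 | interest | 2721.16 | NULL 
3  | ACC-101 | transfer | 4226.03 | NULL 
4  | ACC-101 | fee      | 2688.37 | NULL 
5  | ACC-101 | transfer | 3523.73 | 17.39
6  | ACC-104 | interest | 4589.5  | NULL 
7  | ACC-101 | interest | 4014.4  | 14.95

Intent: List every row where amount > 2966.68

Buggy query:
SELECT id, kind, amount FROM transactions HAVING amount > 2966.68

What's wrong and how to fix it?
Bug: This is a non-aggregate query (no GROUP BY, no aggregates), so in SQLite the HAVING clause is invalid here; a row-level condition belongs in WHERE

Fix: Replace HAVING with WHERE since the condition applies to individual rows

Corrected query:
SELECT id, kind, amount FROM transactions WHERE amount > 2966.68

Result:
id | kind     | amount 
---+----------+--------
1  | interest | 3990.5 
3  | transfer | 4226.03
5  | transfer | 3523.73
6  | interest | 4589.5 
7  | interest | 4014.4 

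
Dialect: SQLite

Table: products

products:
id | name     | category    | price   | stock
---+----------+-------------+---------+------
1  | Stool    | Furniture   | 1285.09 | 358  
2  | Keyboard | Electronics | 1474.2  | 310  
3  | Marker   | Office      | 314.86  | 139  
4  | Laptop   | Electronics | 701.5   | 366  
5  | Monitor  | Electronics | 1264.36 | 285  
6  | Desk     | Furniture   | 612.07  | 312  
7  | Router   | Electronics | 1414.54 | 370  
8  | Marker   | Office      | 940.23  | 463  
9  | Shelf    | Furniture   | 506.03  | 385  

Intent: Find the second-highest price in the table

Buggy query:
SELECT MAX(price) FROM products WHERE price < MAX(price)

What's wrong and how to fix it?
Bug: MAX(price) on the right of the comparison is an aggregate-in-WHERE error

Fix: Compute the overall MAX in a subquery, then take MAX of rows below it

Corrected query:
SELECT MAX(price) FROM products WHERE price < (SELECT MAX(price) FROM products)

Result:
MAX(price)
----------
1414.54   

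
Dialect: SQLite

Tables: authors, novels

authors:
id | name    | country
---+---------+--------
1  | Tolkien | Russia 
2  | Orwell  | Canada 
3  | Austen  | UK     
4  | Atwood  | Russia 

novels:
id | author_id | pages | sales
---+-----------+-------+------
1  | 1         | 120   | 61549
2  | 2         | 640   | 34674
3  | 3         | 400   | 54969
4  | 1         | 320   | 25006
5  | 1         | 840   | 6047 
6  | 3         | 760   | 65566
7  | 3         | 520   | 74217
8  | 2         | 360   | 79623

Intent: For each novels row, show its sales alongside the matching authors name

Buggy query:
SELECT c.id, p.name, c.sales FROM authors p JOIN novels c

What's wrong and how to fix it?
Bug: Missing join condition: each novels row is matched to all authors rows instead of just its own

Fix: Specify the join condition linking the foreign key to the parent id

Corrected query:
SELECT c.id, p.name, c.sales FROM authors p JOIN novels c ON c.author_id = p.id

Result:
id | name    | sales
---+---------+------
1  | Tolkien | 61549
2  | Orwell  | 34674
3  | Austen  | 54969
4  | Tolkien | 25006
5  | Tolkien | 6047 
6  | Austen  | 65566
7  | Austen  | 74217
8  | Orwell  | 79623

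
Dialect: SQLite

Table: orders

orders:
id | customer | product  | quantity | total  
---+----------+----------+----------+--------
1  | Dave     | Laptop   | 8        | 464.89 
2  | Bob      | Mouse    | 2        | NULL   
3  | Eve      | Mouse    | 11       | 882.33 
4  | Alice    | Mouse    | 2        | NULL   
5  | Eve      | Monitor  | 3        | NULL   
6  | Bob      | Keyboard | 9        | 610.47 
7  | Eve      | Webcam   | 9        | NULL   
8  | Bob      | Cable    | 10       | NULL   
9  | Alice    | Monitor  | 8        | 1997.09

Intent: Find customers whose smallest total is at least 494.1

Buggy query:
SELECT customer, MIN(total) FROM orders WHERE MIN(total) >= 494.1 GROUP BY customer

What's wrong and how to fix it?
Bug: MIN() in WHERE is a misuse of aggregate

Fix: Use HAVING for the per-group MIN condition

Corrected query:
SELECT customer, MIN(total) FROM orders GROUP BY customer HAVING MIN(total) >= 494.1

Result:
customer | MIN(total)
---------+-----------
Alice    | 1997.09   
Bob      | 610.47    
Eve      | 882.33    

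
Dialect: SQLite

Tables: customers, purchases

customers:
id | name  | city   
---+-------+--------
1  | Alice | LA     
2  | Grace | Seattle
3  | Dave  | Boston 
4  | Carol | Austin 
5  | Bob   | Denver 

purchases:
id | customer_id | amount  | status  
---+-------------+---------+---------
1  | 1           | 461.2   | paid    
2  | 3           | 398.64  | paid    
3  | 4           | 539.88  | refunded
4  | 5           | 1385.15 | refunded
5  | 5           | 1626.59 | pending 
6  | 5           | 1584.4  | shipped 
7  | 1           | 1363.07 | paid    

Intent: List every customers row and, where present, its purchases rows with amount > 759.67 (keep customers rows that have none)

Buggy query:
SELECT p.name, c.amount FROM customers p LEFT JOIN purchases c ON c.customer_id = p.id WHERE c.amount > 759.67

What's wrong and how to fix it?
Bug: A WHERE condition on the right-hand table after LEFT JOIN drops unmatched parents

Fix: Put 'c.amount > 759.67' in the JOIN's ON clause instead of WHERE

Corrected query:
SELECT p.name, c.amount FROM customers p LEFT JOIN purchases c ON c.customer_id = p.id AND c.amount > 759.67

Result:
name  | amount 
------+--------
Alice | 1363.07
Grace | NULL   
Dave  | NULL   
Carol | NULL   
Bob   | 1385.15
Bob   | 1584.4 
Bob   | 1626.59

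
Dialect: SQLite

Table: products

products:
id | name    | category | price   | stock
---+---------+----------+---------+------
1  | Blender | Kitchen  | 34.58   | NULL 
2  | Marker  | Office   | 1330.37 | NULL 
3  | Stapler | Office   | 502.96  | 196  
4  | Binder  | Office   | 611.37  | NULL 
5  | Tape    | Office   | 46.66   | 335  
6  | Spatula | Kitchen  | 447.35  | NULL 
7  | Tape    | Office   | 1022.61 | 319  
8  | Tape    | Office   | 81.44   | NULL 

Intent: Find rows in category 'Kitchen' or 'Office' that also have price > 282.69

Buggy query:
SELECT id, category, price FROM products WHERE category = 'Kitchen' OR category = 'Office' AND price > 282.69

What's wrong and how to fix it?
Bug: AND binds tighter than OR, so this parses as category = 'Kitchen' OR (category = 'Office' AND price > 282.69)

Fix: Add parentheses around the OR so the AND applies to both alternatives

Corrected query:
SELECT id, category, price FROM products WHERE (category = 'Kitchen' OR category = 'Office') AND price > 282.69

Result:
id | category | price  
---+----------+--------
2  | Office   | 1330.37
3  | Office   | 502.96 
4  | Office   | 611.37 
6  | Kitchen  | 447.35 
7  | Office   | 1022.61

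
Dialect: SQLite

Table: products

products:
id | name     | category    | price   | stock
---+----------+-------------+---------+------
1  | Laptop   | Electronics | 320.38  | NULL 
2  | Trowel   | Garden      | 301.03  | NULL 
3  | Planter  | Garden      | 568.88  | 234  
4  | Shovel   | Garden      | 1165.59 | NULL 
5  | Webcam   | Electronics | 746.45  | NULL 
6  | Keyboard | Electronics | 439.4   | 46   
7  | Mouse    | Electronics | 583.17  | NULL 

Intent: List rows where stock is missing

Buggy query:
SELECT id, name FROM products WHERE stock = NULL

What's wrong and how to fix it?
Bug: '= NULL' is always unknown in SQL three-valued logic, so no rows match

Fix: Replace '= NULL' with 'IS NULL'

Corrected query:
SELECT id, name FROM products WHERE stock IS NULL

Result:
id | name  
---+-------
1  | Laptop
2  | Trowel
4  | Shovel
5  | Webcam
7  | Mouse 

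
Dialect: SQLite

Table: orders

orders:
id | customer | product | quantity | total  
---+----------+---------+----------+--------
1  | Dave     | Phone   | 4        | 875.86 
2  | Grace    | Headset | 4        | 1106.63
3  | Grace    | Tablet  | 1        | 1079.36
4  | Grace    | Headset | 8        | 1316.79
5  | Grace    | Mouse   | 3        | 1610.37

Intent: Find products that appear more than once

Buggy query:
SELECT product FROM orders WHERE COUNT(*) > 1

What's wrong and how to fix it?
Bug: COUNT(*) is an aggregate and cannot be used in WHERE

Fix: Group first, then use HAVING for the count condition

Corrected query:
SELECT product FROM orders GROUP BY product HAVING COUNT(*) > 1

Result:
product
-------
Headset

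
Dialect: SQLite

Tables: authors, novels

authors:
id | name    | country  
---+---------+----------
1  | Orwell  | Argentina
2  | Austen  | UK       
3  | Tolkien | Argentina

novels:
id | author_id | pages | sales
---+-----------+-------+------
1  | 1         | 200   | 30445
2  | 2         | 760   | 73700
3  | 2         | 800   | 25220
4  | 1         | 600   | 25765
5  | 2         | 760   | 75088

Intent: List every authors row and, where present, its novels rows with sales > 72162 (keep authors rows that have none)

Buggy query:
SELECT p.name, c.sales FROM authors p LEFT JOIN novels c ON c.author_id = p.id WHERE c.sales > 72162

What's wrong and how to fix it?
Bug: A WHERE condition on the right-hand table after LEFT JOIN drops unmatched parents

Fix: Put 'c.sales > 72162' in the JOIN's ON clause instead of WHERE

Corrected query:
SELECT p.name, c.sales FROM authors p LEFT JOIN novels c ON c.author_id = p.id AND c.sales > 72162

Result:
name    | sales
--------+------
Orwell  | NULL 
Austen  | 73700
Austen  | 75088
Tolkien | NULL 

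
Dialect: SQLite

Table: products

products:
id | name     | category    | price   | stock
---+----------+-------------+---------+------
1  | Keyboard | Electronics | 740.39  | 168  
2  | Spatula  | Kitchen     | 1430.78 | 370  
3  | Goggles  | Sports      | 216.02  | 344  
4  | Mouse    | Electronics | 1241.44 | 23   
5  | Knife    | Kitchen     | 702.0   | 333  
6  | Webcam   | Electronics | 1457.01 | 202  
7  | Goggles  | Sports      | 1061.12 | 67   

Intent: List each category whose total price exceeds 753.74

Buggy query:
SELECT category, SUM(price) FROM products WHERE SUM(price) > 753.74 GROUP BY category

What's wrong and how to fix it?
Bug: SUM(price) is an aggregate, but WHERE filters rows before aggregation

Fix: Use HAVING (which filters groups after aggregation) instead of WHERE

Corrected query:
SELECT category, SUM(price) FROM products GROUP BY category HAVING SUM(price) > 753.74

Result:
category    | SUM(price)
------------+-----------
Electronics | 3438.84   
Kitchen     | 2132.78   
Sports      | 1277.14   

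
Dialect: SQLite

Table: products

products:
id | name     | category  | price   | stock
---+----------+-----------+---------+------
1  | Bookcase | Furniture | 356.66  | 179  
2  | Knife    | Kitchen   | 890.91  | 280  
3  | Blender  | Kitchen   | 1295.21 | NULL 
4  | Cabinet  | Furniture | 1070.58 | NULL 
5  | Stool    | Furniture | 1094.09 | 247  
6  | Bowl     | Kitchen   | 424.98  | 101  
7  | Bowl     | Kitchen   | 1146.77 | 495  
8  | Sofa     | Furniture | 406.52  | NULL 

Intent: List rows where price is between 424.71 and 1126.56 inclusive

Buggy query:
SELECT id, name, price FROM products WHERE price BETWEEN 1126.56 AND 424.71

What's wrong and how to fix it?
Bug: The bounds are reversed; BETWEEN a AND b requires a <= b to match anything

Fix: Swap the bounds so the smaller value comes first

Corrected query:
SELECT id, name, price FROM products WHERE price BETWEEN 424.71 AND 1126.56

Result:
id | name    | price  
---+---------+--------
2  | Knife   | 890.91 
4  | Cabinet | 1070.58
5  | Stool   | 1094.09
6  | Bowl    | 424.98 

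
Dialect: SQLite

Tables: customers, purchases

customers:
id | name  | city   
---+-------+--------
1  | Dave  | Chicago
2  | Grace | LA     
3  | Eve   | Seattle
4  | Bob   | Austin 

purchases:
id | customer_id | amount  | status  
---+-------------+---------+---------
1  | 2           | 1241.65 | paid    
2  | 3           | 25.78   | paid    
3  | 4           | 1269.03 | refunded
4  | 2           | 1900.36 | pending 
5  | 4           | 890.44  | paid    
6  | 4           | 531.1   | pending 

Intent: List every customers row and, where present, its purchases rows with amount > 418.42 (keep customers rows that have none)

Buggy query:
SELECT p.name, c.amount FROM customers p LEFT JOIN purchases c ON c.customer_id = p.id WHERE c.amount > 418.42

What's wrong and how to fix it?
Bug: Filtering c.amount in WHERE discards the NULL rows produced by LEFT JOIN, turning it into an inner join

Fix: Move the right-table condition into the ON clause so unmatched parents are kept

Corrected query:
SELECT p.name, c.amount FROM customers p LEFT JOIN purchases c ON c.customer_id = p.id AND c.amount > 418.42

Result:
name  | amount 
------+--------
Dave  | NULL   
Grace | 1241.65
Grace | 1900.36
Eve   | NULL   
Bob   | 531.1  
Bob   | 890.44 
Bob   | 1269.03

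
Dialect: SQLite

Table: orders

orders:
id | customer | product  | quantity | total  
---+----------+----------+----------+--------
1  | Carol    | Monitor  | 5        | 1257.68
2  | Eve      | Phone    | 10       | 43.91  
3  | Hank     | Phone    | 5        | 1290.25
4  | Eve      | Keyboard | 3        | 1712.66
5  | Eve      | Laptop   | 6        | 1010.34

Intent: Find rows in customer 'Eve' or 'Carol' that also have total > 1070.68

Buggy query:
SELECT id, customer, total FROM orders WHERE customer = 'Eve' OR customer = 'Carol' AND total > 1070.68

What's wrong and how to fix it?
Bug: AND binds tighter than OR, so this parses as customer = 'Eve' OR (customer = 'Carol' AND total > 1070.68)

Fix: Group the OR with parentheses (or use IN), then AND the threshold

Corrected query:
SELECT id, customer, total FROM orders WHERE (customer = 'Eve' OR customer = 'Carol') AND total > 1070.68

Result:
id | customer | total  
---+----------+--------
1  | Carol    | 1257.68
4  | Eve      | 1712.66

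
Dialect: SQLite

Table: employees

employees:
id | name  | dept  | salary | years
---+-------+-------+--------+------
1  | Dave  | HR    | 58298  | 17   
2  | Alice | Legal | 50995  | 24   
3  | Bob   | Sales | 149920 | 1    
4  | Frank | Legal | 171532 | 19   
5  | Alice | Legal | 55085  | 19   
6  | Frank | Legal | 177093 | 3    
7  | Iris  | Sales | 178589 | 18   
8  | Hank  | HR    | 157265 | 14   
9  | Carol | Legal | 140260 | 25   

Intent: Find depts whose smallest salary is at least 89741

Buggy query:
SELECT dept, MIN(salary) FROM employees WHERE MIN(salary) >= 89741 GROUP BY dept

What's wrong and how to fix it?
Bug: MIN() in WHERE is a misuse of aggregate

Fix: Replace WHERE with HAVING after the GROUP BY

Corrected query:
SELECT dept, MIN(salary) FROM employees GROUP BY dept HAVING MIN(salary) >= 89741

Result:
dept  | MIN(salary)
------+------------
Sales | 149920     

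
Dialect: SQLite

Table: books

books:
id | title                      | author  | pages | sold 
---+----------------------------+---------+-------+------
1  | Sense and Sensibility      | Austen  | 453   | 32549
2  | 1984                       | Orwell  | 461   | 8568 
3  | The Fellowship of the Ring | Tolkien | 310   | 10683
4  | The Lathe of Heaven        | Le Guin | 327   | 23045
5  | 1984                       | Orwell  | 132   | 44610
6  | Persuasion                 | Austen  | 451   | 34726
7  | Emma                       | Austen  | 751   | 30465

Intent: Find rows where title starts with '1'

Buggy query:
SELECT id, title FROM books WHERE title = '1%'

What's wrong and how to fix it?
Bug: Wildcards only work with LIKE; '=' treats '%' as a literal character

Fix: Replace '=' with LIKE so '1%' is treated as a pattern

Corrected query:
SELECT id, title FROM books WHERE title LIKE '1%'

Result:
id | title
---+------
2  | 1984 
5  | 1984 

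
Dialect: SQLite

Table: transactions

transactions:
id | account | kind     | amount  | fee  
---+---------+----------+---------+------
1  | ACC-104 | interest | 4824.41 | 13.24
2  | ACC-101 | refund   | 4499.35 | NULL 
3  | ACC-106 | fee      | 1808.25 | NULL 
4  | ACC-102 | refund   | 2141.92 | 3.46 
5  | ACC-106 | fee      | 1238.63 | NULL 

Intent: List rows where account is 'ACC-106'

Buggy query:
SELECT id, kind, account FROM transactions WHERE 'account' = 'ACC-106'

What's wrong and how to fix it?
Bug: 'account' in single quotes is a string literal, not the column; the comparison is literal-vs-literal and never true

Fix: Reference the column as account without single quotes

Corrected query:
SELECT id, kind, account FROM transactions WHERE account = 'ACC-106'

Result:
id | kind | account
---+------+--------
3  | fee  | ACC-106
5  | fee  | ACC-106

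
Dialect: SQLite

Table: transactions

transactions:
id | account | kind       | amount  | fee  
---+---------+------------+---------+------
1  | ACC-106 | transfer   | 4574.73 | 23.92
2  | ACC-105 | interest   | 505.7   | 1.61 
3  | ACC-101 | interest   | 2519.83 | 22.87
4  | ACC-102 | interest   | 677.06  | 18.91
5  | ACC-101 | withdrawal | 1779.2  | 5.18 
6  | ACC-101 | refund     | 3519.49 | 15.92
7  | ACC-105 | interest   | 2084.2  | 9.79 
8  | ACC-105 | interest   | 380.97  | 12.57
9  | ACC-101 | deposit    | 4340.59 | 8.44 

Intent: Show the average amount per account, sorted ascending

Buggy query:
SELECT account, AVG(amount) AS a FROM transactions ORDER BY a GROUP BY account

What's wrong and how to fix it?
Bug: GROUP BY must precede ORDER BY

Fix: Move ORDER BY to the end, after GROUP BY

Corrected query:
SELECT account, AVG(amount) AS a FROM transactions GROUP BY account ORDER BY a

Result:
account | a        
--------+----------
ACC-102 | 677.06   
ACC-105 | 990.29   
ACC-101 | 3039.7775
ACC-106 | 4574.73  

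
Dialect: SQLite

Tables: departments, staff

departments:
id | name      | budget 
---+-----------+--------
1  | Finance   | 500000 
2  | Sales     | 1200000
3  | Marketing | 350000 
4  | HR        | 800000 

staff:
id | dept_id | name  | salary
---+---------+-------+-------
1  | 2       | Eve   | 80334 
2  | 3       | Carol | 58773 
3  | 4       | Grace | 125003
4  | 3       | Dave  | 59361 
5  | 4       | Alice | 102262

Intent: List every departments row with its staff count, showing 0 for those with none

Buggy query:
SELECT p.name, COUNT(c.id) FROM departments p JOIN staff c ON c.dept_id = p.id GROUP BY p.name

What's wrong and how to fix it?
Bug: INNER JOIN drops departments rows that have no matching staff rows

Fix: Switch to LEFT JOIN to retain unmatched parent rows

Corrected query:
SELECT p.name, COUNT(c.id) FROM departments p LEFT JOIN staff c ON c.dept_id = p.id GROUP BY p.name

Result:
name      | COUNT(c.id)
----------+------------
Finance   | 0          
HR        | 2          
Marketing | 2          
Sales     | 1          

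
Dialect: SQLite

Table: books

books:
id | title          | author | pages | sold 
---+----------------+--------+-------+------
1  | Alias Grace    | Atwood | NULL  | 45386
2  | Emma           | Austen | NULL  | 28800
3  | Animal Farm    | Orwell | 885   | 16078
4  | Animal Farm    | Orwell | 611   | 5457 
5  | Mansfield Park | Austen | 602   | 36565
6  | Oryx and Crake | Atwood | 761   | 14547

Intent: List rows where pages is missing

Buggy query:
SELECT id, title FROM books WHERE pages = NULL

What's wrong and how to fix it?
Bug: '= NULL' is always unknown in SQL three-valued logic, so no rows match

Fix: Replace '= NULL' with 'IS NULL'

Corrected query:
SELECT id, title FROM books WHERE pages IS NULL

Result:
id | title      
---+------------
1  | Alias Grace
2  | Emma       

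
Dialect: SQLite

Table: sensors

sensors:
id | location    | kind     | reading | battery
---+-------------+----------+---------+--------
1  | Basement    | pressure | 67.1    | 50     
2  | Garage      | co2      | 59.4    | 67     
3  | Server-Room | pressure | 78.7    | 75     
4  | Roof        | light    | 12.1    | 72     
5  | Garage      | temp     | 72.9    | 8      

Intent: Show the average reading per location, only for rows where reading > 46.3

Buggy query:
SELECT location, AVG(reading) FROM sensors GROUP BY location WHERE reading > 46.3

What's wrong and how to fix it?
Bug: Row-level WHERE must come before GROUP BY in the clause order

Fix: Move the WHERE clause before GROUP BY

Corrected query:
SELECT location, AVG(reading) FROM sensors WHERE reading > 46.3 GROUP BY location

Result:
location    | AVG(reading)
------------+-------------
Basement    | 67.1        
Garage      | 66.15       
Server-Room | 78.7        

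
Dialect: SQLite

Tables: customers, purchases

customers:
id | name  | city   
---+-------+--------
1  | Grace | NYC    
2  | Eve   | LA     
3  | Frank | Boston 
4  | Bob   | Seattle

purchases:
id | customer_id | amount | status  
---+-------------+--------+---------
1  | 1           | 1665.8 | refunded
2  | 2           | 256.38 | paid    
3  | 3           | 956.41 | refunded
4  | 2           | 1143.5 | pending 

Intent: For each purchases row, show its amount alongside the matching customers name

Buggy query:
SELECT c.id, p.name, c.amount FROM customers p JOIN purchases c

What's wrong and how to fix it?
Bug: Missing join condition: each purchases row is matched to all customers rows instead of just its own

Fix: Specify the join condition linking the foreign key to the parent id

Corrected query:
SELECT c.id, p.name, c.amount FROM customers p JOIN purchases c ON c.customer_id = p.id

Result:
id | name  | amount
---+-------+-------
1  | Grace | 1665.8
2  | Eve   | 256.38
3  | Frank | 956.41
4  | Eve   | 1143.5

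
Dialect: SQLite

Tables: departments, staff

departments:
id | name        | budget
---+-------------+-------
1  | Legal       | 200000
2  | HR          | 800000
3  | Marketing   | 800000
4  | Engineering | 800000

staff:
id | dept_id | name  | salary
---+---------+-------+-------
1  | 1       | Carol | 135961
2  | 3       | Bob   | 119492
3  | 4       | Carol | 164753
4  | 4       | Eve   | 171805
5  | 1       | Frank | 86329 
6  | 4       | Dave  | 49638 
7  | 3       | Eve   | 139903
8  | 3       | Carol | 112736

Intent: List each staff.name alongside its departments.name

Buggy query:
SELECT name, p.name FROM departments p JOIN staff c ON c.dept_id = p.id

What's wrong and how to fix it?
Bug: Both tables have a 'name' column; the unqualified reference is ambiguous

Fix: Qualify the column with its table alias (c.name)

Corrected query:
SELECT c.name, p.name FROM departments p JOIN staff c ON c.dept_id = p.id

Result:
name  | name       
------+------------
Carol | Legal      
Bob   | Marketing  
Carol | Engineering
Eve   | Engineering
Frank | Legal      
Dave  | Engineering
Eve   | Marketing  
Carol | Marketing  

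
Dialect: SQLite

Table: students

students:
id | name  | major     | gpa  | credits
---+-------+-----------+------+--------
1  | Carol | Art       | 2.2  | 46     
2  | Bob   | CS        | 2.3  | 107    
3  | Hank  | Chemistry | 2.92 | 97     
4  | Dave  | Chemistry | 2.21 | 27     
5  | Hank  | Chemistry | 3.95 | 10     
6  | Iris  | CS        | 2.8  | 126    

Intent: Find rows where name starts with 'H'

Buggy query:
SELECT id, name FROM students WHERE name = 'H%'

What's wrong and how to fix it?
Bug: Wildcards only work with LIKE; '=' treats '%' as a literal character

Fix: Replace '=' with LIKE so 'H%' is treated as a pattern

Corrected query:
SELECT id, name FROM students WHERE name LIKE 'H%'

Result:
id | name
---+-----
3  | Hank
5  | Hank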